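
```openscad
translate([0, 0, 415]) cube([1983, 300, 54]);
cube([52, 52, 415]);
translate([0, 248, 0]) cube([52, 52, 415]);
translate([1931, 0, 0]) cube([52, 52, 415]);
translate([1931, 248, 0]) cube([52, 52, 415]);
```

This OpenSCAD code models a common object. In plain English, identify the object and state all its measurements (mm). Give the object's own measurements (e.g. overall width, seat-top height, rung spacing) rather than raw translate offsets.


A long wooden bench with a 1983 mm (x) × 300 mm (y) seat, 54 mm thick, its top surface 469 mm above the floor. Four 52 mm square legs at the seat corners, flush with the edges, run from z = 0 to the seat underside.


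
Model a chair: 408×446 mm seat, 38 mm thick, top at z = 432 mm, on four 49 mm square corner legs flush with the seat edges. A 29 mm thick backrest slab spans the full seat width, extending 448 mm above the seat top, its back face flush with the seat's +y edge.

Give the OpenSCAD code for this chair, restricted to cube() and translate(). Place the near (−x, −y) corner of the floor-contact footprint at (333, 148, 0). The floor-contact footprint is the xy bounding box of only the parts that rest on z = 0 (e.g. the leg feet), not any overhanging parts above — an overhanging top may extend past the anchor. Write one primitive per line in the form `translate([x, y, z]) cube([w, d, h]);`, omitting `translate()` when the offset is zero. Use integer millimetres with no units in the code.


translate([333, 148, 394]) cube([408, 446, 38]);
translate([333, 148, 0]) cube([49, 49, 394]);
translate([692, 148, 0]) cube([49, 49, 394]);
translate([333, 545, 0]) cube([49, 49, 394]);
translate([692, 545, 0]) cube([49, 49, 394]);
translate([333, 565, 432]) cube([408, 29, 448]);


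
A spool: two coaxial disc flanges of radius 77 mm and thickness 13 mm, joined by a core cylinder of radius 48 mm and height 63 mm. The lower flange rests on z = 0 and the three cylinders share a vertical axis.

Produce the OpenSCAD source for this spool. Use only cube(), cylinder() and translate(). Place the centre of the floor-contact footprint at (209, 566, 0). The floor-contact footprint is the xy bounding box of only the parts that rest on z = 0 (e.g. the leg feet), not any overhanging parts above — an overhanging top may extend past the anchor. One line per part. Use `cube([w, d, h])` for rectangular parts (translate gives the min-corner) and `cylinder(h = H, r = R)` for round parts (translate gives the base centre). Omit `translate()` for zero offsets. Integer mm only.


translate([209, 566, 0]) cylinder(h = 13, r = 77);
translate([209, 566, 13]) cylinder(h = 63, r = 48);
translate([209, 566, 76]) cylinder(h = 13, r = 77);


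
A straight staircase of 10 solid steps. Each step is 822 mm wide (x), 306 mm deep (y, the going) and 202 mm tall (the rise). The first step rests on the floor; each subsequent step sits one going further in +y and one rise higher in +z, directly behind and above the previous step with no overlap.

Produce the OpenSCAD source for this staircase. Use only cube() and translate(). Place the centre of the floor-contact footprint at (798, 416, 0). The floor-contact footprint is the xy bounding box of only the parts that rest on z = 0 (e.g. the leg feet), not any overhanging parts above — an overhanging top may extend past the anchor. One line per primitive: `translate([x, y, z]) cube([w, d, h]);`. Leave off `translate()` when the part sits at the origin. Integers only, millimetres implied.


translate([387, 263, 0]) cube([822, 306, 202]);
translate([387, 569, 202]) cube([822, 306, 202]);
translate([387, 875, 404]) cube([822, 306, 202]);
translate([387, 1181, 606]) cube([822, 306, 202]);
translate([387, 1487, 808]) cube([822, 306, 202]);
translate([387, 1793, 1010]) cube([822, 306, 202]);
translate([387, 2099, 1212]) cube([822, 306, 202]);
translate([387, 2405, 1414]) cube([822, 306, 202]);
translate([387, 2711, 1616]) cube([822, 306, 202]);
translate([387, 3017, 1818]) cube([822, 306, 202]);


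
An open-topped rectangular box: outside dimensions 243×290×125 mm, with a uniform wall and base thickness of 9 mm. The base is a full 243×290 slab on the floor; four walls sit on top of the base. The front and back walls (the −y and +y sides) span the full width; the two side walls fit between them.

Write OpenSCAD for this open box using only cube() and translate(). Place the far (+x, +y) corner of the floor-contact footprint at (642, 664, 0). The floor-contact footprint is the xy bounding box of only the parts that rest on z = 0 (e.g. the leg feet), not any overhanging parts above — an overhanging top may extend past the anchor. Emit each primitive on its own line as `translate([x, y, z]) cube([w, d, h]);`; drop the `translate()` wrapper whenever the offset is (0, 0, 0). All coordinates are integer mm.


translate([399, 374, 0]) cube([243, 290, 9]);
translate([399, 374, 9]) cube([243, 9, 116]);
translate([399, 655, 9]) cube([243, 9, 116]);
translate([399, 383, 9]) cube([9, 272, 116]);
translate([633, 383, 9]) cube([9, 272, 116]);


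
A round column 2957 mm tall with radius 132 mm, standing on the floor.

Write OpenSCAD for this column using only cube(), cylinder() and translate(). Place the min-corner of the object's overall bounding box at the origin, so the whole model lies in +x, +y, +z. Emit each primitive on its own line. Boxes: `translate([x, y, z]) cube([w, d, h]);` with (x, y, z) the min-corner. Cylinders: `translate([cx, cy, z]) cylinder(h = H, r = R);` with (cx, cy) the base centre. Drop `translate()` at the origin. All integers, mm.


translate([132, 132, 0]) cylinder(h = 2957, r = 132);


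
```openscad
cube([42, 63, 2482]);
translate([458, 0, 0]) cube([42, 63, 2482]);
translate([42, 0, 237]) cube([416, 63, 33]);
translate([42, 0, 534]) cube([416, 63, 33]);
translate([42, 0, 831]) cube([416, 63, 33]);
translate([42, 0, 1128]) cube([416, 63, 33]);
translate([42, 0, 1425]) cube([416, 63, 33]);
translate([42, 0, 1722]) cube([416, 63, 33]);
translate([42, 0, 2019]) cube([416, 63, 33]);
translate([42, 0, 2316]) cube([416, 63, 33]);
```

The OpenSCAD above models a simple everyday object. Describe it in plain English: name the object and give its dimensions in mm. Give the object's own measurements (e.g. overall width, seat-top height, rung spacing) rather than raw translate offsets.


A straight ladder. Two 42×63 mm vertical rails, 2482 mm tall, stand 500 mm apart (outside-to-outside) with their front faces coplanar on the −y side. 8 rungs, each 63 mm deep and 33 mm tall, span between the inner faces of the rails, front faces flush with the rails. The lowest rung's underside is at z = 237 mm and rungs are spaced 297 mm apart (underside to underside).


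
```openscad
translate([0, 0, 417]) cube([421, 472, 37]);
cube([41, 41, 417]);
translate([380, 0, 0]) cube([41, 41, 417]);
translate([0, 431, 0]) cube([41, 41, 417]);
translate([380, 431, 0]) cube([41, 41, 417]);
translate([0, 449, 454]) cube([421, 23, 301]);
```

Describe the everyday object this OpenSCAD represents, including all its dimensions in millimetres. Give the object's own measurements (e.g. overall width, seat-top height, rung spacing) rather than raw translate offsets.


A chair. The seat is a 421×472×37 mm slab with its top at z = 454 mm, on four 41×41 mm corner legs (flush with the seat edges, standing on z = 0). A flat backrest 23 mm thick, 301 mm tall, spans the full seat width and rises from the seat top along its +y edge, rear face flush with the rear of the seat.


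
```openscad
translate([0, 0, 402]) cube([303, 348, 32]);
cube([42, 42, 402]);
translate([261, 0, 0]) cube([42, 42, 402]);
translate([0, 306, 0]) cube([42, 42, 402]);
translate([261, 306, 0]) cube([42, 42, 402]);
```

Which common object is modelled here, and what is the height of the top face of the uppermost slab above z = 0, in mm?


A stool. The seat height is 434 mm.

A 303×348×32 slab at z = 402 on four corner posts — a stool. The seat top is 402 + 32 = 434 mm.


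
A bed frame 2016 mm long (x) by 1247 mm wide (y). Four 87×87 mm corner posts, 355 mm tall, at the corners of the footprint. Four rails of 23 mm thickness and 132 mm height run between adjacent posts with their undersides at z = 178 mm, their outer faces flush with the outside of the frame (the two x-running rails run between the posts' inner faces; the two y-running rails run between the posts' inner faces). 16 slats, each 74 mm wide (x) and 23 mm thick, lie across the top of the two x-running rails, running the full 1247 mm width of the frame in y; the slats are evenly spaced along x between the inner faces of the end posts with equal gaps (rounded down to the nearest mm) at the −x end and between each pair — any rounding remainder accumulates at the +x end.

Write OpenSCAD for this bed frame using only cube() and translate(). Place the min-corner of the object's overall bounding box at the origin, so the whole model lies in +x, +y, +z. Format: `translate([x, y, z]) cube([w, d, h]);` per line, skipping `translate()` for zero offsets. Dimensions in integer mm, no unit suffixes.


cube([87, 87, 355]);
translate([0, 1160, 0]) cube([87, 87, 355]);
translate([1929, 0, 0]) cube([87, 87, 355]);
translate([1929, 1160, 0]) cube([87, 87, 355]);
translate([87, 0, 178]) cube([1842, 23, 132]);
translate([87, 1224, 178]) cube([1842, 23, 132]);
translate([0, 87, 178]) cube([23, 1073, 132]);
translate([1993, 87, 178]) cube([23, 1073, 132]);
translate([125, 0, 310]) cube([74, 1247, 23]);
translate([237, 0, 310]) cube([74, 1247, 23]);
translate([349, 0, 310]) cube([74, 1247, 23]);
translate([461, 0, 310]) cube([74, 1247, 23]);
translate([573, 0, 310]) cube([74, 1247, 23]);
translate([685, 0, 310]) cube([74, 1247, 23]);
translate([797, 0, 310]) cube([74, 1247, 23]);
translate([909, 0, 310]) cube([74, 1247, 23]);
translate([1021, 0, 310]) cube([74, 1247, 23]);
translate([1133, 0, 310]) cube([74, 1247, 23]);
translate([1245, 0, 310]) cube([74, 1247, 23]);
translate([1357, 0, 310]) cube([74, 1247, 23]);
translate([1469, 0, 310]) cube([74, 1247, 23]);
translate([1581, 0, 310]) cube([74, 1247, 23]);
translate([1693, 0, 310]) cube([74, 1247, 23]);
translate([1805, 0, 310]) cube([74, 1247, 23]);


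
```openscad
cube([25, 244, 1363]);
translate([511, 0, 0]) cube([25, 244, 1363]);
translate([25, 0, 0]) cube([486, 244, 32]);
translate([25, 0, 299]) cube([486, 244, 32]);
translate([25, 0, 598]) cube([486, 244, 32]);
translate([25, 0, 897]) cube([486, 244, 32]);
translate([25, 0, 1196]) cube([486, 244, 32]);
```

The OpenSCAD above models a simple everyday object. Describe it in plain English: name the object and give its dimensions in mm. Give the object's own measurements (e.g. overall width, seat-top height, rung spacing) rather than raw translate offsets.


An open bookshelf. Two side panels, each 25 mm thick, 244 mm deep and 1363 mm tall, stand 536 mm apart (outside-to-outside). Between them sit 5 shelves, each 32 mm thick and 244 mm deep, spanning the full gap between the sides. The bottom shelf rests on the floor (its underside at z = 0) and the clear gap between one shelf's top and the next shelf's underside is 267 mm.


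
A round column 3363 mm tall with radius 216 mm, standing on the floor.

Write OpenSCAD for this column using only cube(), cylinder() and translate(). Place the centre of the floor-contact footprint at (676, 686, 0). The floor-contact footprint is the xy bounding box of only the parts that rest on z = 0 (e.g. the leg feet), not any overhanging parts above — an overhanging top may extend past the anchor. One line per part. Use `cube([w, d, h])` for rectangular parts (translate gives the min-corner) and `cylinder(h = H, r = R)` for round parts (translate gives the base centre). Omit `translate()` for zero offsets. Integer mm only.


translate([676, 686, 0]) cylinder(h = 3363, r = 216);


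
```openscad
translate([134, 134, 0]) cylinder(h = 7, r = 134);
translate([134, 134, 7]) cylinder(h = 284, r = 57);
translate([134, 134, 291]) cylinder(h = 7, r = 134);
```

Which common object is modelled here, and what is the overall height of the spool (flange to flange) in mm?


A spool. The overall height is 298 mm.

Three coaxial cylinders, large–small–large — a spool. Two 7 mm flanges and a 284 mm core give 7 + 284 + 7 = 298 mm.


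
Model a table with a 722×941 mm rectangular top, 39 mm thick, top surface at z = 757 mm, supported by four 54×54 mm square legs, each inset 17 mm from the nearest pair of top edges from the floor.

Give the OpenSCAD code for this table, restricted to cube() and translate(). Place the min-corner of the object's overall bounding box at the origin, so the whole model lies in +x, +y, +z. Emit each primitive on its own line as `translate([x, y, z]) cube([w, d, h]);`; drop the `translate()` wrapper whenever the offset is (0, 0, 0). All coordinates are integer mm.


translate([0, 0, 718]) cube([722, 941, 39]);
translate([17, 17, 0]) cube([54, 54, 718]);
translate([651, 17, 0]) cube([54, 54, 718]);
translate([17, 870, 0]) cube([54, 54, 718]);
translate([651, 870, 0]) cube([54, 54, 718]);


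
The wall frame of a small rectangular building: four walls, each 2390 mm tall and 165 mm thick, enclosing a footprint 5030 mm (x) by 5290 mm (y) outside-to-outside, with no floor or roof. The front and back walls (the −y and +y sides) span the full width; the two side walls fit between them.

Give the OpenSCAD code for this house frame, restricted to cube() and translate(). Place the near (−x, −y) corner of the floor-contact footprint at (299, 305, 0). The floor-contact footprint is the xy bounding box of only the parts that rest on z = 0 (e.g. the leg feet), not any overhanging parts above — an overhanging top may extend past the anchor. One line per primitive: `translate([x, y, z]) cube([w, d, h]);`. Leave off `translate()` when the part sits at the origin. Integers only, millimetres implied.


translate([299, 305, 0]) cube([5030, 165, 2390]);
translate([299, 5430, 0]) cube([5030, 165, 2390]);
translate([299, 470, 0]) cube([165, 4960, 2390]);
translate([5164, 470, 0]) cube([165, 4960, 2390]);


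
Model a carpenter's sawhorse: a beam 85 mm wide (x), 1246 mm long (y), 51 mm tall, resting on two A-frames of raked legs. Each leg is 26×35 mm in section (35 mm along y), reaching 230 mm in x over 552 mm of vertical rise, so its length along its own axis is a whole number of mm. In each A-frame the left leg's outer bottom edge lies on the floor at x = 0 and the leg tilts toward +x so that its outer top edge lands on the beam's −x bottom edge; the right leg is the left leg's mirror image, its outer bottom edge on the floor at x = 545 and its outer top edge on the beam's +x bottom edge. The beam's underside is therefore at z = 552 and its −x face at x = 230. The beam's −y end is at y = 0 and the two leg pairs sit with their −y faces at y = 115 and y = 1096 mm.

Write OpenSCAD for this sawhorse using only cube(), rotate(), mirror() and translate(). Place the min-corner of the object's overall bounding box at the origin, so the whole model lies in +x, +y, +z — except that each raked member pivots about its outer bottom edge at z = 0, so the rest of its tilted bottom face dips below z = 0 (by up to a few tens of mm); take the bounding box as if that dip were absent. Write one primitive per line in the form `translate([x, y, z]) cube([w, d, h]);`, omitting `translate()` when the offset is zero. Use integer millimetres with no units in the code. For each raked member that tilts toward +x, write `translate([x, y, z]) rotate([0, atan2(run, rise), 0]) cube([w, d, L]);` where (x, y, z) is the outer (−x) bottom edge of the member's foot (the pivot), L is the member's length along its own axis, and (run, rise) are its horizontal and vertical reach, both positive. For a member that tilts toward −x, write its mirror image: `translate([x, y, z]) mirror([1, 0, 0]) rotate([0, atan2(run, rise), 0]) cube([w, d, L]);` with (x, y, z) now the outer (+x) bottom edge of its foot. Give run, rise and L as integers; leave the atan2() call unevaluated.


translate([230, 0, 552]) cube([85, 1246, 51]);
translate([0, 115, 0]) rotate([0, atan2(230, 552), 0]) cube([26, 35, 598]);
translate([545, 115, 0]) mirror([1, 0, 0]) rotate([0, atan2(230, 552), 0]) cube([26, 35, 598]);
translate([0, 1096, 0]) rotate([0, atan2(230, 552), 0]) cube([26, 35, 598]);
translate([545, 1096, 0]) mirror([1, 0, 0]) rotate([0, atan2(230, 552), 0]) cube([26, 35, 598]);


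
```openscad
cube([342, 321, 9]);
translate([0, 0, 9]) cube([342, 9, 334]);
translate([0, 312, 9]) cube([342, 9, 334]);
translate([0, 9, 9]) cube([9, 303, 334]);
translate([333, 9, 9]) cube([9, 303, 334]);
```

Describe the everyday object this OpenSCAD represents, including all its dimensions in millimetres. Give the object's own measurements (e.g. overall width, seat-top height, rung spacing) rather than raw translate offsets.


An open-topped rectangular box: outside dimensions 342×321×343 mm, with a uniform wall and base thickness of 9 mm. The base is a full 342×321 slab on the floor; four walls sit on top of the base. The front and back walls (the −y and +y sides) span the full width; the two side walls fit between them.


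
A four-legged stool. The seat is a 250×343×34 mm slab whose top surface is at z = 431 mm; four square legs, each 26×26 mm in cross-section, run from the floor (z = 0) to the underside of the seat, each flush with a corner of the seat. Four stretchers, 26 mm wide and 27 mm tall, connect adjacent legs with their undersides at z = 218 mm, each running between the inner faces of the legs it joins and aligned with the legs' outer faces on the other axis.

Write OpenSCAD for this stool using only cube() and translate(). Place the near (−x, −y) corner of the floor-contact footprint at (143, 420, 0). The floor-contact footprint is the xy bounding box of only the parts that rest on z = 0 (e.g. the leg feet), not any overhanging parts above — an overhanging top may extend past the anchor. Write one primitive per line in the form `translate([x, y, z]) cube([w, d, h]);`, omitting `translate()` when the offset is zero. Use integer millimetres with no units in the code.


// leg_h = 431 - 34 = 397
// stretcher span = 250 - 2*26 = 198
translate([143, 420, 397]) cube([250, 343, 34]);
translate([143, 420, 0]) cube([26, 26, 397]);
translate([367, 420, 0]) cube([26, 26, 397]);
translate([143, 737, 0]) cube([26, 26, 397]);
translate([367, 737, 0]) cube([26, 26, 397]);
translate([169, 420, 218]) cube([198, 26, 27]);
translate([169, 737, 218]) cube([198, 26, 27]);
translate([143, 446, 218]) cube([26, 291, 27]);
translate([367, 446, 218]) cube([26, 291, 27]);


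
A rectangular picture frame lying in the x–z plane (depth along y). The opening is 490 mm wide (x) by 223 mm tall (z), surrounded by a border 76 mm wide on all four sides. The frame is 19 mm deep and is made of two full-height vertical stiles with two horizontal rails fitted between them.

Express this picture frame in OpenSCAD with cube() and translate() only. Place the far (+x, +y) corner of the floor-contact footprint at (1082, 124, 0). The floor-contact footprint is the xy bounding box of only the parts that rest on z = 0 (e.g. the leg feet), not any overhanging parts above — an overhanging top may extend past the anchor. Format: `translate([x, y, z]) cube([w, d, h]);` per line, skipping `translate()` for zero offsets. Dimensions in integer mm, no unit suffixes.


translate([440, 105, 0]) cube([76, 19, 375]);
translate([1006, 105, 0]) cube([76, 19, 375]);
translate([516, 105, 0]) cube([490, 19, 76]);
translate([516, 105, 299]) cube([490, 19, 76]);


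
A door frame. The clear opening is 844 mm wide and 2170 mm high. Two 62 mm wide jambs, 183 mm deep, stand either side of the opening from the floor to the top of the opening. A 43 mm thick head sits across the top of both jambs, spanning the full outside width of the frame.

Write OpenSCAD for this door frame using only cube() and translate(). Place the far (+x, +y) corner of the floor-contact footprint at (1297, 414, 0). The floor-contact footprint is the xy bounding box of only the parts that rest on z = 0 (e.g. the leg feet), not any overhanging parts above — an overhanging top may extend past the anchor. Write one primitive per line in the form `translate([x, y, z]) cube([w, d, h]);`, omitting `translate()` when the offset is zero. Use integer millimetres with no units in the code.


translate([329, 231, 0]) cube([62, 183, 2170]);
translate([1235, 231, 0]) cube([62, 183, 2170]);
translate([329, 231, 2170]) cube([968, 183, 43]);


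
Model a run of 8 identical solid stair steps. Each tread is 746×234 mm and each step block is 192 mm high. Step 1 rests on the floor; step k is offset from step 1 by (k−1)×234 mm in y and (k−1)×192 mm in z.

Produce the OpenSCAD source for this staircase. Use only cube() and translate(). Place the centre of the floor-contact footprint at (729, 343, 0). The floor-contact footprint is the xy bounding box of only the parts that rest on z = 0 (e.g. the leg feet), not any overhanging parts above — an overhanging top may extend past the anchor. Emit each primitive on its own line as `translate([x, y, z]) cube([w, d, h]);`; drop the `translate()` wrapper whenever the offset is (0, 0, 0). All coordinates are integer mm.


translate([356, 226, 0]) cube([746, 234, 192]);
translate([356, 460, 192]) cube([746, 234, 192]);
translate([356, 694, 384]) cube([746, 234, 192]);
translate([356, 928, 576]) cube([746, 234, 192]);
translate([356, 1162, 768]) cube([746, 234, 192]);
translate([356, 1396, 960]) cube([746, 234, 192]);
translate([356, 1630, 1152]) cube([746, 234, 192]);
translate([356, 1864, 1344]) cube([746, 234, 192]);


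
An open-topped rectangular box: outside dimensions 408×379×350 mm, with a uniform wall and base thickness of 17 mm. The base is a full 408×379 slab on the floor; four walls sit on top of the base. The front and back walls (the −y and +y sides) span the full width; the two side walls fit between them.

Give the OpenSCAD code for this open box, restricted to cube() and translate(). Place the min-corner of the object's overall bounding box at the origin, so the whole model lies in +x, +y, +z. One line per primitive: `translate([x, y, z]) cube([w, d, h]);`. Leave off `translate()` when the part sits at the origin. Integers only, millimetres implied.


cube([408, 379, 17]);
translate([0, 0, 17]) cube([408, 17, 333]);
translate([0, 362, 17]) cube([408, 17, 333]);
translate([0, 17, 17]) cube([17, 345, 333]);
translate([391, 17, 17]) cube([17, 345, 333]);


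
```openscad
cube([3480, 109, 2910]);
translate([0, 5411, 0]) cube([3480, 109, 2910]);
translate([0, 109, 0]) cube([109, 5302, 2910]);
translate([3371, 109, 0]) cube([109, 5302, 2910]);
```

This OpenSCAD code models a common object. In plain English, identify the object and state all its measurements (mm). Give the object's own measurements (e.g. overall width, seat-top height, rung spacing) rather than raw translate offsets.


The wall frame of a small rectangular building: four walls, each 2910 mm tall and 109 mm thick, enclosing a footprint 3480 mm (x) by 5520 mm (y) outside-to-outside, with no floor or roof. The front and back walls (the −y and +y sides) span the full width; the two side walls fit between them.


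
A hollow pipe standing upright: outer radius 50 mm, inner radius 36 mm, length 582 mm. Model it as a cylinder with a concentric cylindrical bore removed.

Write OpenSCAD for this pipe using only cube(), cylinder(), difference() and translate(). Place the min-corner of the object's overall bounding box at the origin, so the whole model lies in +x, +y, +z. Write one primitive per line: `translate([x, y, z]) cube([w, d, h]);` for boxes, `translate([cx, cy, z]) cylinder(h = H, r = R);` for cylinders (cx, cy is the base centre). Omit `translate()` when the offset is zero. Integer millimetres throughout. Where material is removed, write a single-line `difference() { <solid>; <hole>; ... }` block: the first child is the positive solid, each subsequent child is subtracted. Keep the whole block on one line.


difference() { translate([50, 50, 0]) cylinder(h = 582, r = 50); translate([50, 50, 0]) cylinder(h = 582, r = 36); }


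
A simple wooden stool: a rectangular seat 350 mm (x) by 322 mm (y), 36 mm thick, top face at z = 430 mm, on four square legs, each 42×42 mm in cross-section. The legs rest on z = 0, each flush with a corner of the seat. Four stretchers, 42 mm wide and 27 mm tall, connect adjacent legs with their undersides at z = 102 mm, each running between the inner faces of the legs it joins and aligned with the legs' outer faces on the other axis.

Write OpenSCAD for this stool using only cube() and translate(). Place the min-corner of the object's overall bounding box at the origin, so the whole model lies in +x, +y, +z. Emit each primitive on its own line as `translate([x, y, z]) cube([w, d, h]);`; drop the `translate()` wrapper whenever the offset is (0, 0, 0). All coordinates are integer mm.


// leg_h = 430 - 36 = 394
// stretcher span = 350 - 2*42 = 266
translate([0, 0, 394]) cube([350, 322, 36]);
cube([42, 42, 394]);
translate([308, 0, 0]) cube([42, 42, 394]);
translate([0, 280, 0]) cube([42, 42, 394]);
translate([308, 280, 0]) cube([42, 42, 394]);
translate([42, 0, 102]) cube([266, 42, 27]);
translate([42, 280, 102]) cube([266, 42, 27]);
translate([0, 42, 102]) cube([42, 238, 27]);
translate([308, 42, 102]) cube([42, 238, 27]);


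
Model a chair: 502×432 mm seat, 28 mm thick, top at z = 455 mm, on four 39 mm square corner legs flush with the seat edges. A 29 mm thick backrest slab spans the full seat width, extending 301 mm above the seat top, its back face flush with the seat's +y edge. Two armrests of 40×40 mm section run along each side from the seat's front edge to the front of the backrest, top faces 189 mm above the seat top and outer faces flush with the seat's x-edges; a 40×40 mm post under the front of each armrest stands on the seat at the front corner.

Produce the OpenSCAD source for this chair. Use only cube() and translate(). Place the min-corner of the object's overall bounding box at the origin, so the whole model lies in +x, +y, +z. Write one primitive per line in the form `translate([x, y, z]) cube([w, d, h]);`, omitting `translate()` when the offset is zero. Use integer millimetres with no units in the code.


translate([0, 0, 427]) cube([502, 432, 28]);
cube([39, 39, 427]);
translate([463, 0, 0]) cube([39, 39, 427]);
translate([0, 393, 0]) cube([39, 39, 427]);
translate([463, 393, 0]) cube([39, 39, 427]);
translate([0, 403, 455]) cube([502, 29, 301]);
translate([0, 0, 604]) cube([40, 403, 40]);
translate([462, 0, 604]) cube([40, 403, 40]);
translate([0, 0, 455]) cube([40, 40, 149]);
translate([462, 0, 455]) cube([40, 40, 149]);


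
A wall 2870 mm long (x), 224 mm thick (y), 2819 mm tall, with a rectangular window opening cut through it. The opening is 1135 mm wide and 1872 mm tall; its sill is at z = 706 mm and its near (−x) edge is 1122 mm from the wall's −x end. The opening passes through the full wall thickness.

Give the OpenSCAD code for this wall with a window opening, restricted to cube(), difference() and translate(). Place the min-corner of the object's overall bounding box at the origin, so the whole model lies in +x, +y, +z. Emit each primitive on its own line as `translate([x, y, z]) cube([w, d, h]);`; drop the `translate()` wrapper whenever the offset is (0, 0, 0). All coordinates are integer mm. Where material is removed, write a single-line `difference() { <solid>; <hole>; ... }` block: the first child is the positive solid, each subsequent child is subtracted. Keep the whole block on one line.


difference() { cube([2870, 224, 2819]); translate([1122, 0, 706]) cube([1135, 224, 1872]); }


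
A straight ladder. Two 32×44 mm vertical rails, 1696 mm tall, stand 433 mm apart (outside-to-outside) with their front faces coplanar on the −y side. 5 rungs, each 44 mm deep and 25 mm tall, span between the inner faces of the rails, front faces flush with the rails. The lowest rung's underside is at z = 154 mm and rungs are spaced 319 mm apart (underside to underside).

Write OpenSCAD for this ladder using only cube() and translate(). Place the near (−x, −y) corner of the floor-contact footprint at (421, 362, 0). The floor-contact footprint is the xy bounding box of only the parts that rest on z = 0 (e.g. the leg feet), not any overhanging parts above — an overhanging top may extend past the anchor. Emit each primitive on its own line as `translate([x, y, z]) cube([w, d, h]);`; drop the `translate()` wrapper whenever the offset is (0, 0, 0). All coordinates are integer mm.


translate([421, 362, 0]) cube([32, 44, 1696]);
translate([822, 362, 0]) cube([32, 44, 1696]);
translate([453, 362, 154]) cube([369, 44, 25]);
translate([453, 362, 473]) cube([369, 44, 25]);
translate([453, 362, 792]) cube([369, 44, 25]);
translate([453, 362, 1111]) cube([369, 44, 25]);
translate([453, 362, 1430]) cube([369, 44, 25]);


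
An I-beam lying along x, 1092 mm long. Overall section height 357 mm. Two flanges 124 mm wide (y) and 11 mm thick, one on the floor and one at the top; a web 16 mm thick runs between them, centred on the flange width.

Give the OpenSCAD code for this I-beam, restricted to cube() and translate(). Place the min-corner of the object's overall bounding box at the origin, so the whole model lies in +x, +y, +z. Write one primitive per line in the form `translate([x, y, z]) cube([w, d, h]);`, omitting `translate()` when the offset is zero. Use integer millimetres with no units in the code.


cube([1092, 124, 11]);
translate([0, 54, 11]) cube([1092, 16, 335]);
translate([0, 0, 346]) cube([1092, 124, 11]);


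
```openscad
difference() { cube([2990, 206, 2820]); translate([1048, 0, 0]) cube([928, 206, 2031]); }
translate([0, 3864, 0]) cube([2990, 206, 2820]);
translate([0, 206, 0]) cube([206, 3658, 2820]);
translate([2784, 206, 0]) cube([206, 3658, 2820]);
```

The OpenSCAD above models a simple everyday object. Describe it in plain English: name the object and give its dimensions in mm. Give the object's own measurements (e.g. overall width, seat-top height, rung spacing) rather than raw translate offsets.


A single room: four walls, each 2820 mm tall and 206 mm thick, enclosing an outside footprint 2990×4070 mm (x × y), no floor or roof. The front and back walls (−y and +y sides) run the full x-width; the side walls fit between their inner faces. A door opening 928 mm wide and 2031 mm tall is cut through the front wall from the floor up, its −x edge 1048 mm from the wall's −x end.


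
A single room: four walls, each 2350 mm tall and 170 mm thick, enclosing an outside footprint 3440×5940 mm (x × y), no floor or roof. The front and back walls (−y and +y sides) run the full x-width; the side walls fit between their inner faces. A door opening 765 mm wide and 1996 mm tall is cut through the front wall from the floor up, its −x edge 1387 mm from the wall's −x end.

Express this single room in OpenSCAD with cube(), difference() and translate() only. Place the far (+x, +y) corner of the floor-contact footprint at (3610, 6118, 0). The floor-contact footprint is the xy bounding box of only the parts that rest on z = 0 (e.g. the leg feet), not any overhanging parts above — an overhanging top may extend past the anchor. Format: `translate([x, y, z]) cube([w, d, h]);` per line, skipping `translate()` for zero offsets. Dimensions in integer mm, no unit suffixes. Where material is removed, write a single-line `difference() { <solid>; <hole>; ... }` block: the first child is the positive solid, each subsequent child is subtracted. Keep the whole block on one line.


difference() { translate([170, 178, 0]) cube([3440, 170, 2350]); translate([1557, 178, 0]) cube([765, 170, 1996]); }
translate([170, 5948, 0]) cube([3440, 170, 2350]);
translate([170, 348, 0]) cube([170, 5600, 2350]);
translate([3440, 348, 0]) cube([170, 5600, 2350]);


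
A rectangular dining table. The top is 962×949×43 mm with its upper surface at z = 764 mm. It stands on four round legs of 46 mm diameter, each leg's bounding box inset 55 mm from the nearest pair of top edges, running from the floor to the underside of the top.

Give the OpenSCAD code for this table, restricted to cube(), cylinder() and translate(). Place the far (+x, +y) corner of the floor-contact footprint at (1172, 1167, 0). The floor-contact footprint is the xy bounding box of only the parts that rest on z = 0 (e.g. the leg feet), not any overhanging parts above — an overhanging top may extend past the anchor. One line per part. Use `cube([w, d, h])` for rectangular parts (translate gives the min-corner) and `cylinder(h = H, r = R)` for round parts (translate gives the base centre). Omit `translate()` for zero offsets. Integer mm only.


// leg_h = 764 - 43 = 721
translate([265, 273, 721]) cube([962, 949, 43]);
translate([343, 351, 0]) cylinder(h = 721, r = 23);
translate([1149, 351, 0]) cylinder(h = 721, r = 23);
translate([343, 1144, 0]) cylinder(h = 721, r = 23);
translate([1149, 1144, 0]) cylinder(h = 721, r = 23);


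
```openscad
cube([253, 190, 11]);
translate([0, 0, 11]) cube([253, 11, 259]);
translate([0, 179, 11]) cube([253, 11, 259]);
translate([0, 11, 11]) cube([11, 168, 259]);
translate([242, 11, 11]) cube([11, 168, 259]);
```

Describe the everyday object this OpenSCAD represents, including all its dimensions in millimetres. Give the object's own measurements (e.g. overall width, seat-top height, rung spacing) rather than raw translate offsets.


An open-topped rectangular box: outside dimensions 253×190×270 mm, with a uniform wall and base thickness of 11 mm. The base is a full 253×190 slab on the floor; four walls sit on top of the base. The front and back walls (the −y and +y sides) span the full width; the two side walls fit between them.


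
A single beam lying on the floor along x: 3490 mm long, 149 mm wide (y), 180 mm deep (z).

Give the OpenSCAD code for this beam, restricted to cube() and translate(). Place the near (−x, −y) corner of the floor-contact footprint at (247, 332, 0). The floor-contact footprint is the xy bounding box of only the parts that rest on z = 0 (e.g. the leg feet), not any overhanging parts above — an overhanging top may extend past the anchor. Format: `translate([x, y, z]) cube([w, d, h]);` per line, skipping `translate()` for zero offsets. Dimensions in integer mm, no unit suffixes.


translate([247, 332, 0]) cube([3490, 149, 180]);


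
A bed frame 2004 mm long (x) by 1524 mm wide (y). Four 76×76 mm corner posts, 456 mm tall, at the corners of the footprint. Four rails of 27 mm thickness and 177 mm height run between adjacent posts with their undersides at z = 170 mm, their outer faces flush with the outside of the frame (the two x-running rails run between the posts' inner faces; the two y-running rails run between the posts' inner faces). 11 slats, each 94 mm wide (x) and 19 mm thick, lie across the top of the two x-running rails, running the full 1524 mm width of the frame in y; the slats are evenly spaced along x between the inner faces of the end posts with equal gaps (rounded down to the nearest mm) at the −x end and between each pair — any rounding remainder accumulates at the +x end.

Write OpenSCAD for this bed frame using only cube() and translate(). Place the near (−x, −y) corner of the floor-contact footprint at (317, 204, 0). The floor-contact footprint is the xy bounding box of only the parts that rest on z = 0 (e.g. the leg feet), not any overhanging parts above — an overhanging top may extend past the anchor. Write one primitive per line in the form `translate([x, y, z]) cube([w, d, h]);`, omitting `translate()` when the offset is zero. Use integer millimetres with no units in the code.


translate([317, 204, 0]) cube([76, 76, 456]);
translate([317, 1652, 0]) cube([76, 76, 456]);
translate([2245, 204, 0]) cube([76, 76, 456]);
translate([2245, 1652, 0]) cube([76, 76, 456]);
translate([393, 204, 170]) cube([1852, 27, 177]);
translate([393, 1701, 170]) cube([1852, 27, 177]);
translate([317, 280, 170]) cube([27, 1372, 177]);
translate([2294, 280, 170]) cube([27, 1372, 177]);
translate([461, 204, 347]) cube([94, 1524, 19]);
translate([623, 204, 347]) cube([94, 1524, 19]);
translate([785, 204, 347]) cube([94, 1524, 19]);
translate([947, 204, 347]) cube([94, 1524, 19]);
translate([1109, 204, 347]) cube([94, 1524, 19]);
translate([1271, 204, 347]) cube([94, 1524, 19]);
translate([1433, 204, 347]) cube([94, 1524, 19]);
translate([1595, 204, 347]) cube([94, 1524, 19]);
translate([1757, 204, 347]) cube([94, 1524, 19]);
translate([1919, 204, 347]) cube([94, 1524, 19]);
translate([2081, 204, 347]) cube([94, 1524, 19]);


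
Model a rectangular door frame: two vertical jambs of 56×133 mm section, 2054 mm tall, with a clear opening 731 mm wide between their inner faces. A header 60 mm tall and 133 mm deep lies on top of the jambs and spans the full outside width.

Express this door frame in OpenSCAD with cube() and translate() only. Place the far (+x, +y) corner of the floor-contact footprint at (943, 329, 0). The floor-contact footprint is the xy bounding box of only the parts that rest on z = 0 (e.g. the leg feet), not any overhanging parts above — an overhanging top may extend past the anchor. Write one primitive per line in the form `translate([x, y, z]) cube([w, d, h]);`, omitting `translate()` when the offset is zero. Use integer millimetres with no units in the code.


translate([100, 196, 0]) cube([56, 133, 2054]);
translate([887, 196, 0]) cube([56, 133, 2054]);
translate([100, 196, 2054]) cube([843, 133, 60]);


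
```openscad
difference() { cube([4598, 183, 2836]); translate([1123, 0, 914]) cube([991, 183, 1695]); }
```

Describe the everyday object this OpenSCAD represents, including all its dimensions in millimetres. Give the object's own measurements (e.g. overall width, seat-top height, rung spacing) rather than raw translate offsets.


A wall 4598 mm long (x), 183 mm thick (y), 2836 mm tall, with a rectangular window opening cut through it. The opening is 991 mm wide and 1695 mm tall; its sill is at z = 914 mm and its near (−x) edge is 1123 mm from the wall's −x end. The opening passes through the full wall thickness.


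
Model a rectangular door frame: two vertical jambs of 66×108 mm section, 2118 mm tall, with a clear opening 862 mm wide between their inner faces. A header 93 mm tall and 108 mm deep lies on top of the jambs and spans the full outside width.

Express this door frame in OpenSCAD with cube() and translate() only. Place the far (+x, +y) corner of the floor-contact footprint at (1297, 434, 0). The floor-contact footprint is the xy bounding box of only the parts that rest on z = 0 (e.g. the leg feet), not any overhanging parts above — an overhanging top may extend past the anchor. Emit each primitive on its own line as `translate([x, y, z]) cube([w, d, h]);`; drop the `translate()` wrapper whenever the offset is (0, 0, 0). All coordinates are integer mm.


translate([303, 326, 0]) cube([66, 108, 2118]);
translate([1231, 326, 0]) cube([66, 108, 2118]);
translate([303, 326, 2118]) cube([994, 108, 93]);


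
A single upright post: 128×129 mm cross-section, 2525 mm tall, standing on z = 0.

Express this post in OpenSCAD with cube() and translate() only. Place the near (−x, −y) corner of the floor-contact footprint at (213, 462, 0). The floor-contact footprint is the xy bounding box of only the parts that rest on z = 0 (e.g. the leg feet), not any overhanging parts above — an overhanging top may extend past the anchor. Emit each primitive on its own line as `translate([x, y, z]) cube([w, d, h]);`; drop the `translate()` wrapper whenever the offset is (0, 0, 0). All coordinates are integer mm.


translate([213, 462, 0]) cube([128, 129, 2525]);


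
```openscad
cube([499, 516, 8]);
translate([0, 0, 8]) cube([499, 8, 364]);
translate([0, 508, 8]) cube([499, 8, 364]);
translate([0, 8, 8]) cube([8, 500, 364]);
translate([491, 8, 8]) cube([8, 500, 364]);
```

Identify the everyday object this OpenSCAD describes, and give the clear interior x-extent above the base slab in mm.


An open box. The internal width is 483 mm.

A 499×516 base slab with four walls standing on it — an open box. The base is 499 mm wide and the walls are 8 mm thick, so the internal width is 499 − 2 × 8 = 483 mm.
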